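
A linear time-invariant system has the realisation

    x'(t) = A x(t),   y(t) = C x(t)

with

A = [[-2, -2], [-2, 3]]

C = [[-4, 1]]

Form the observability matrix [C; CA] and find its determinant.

CA = [[6, 11]]
Observability matrix O = [C; CA] = [[-4, 1], [6, 11]]
det(O) = (-4)·11 - 1·6 = -44 - 6 = -50
Since det(O) ≠ 0, rank(O) = 2 and the system is completely observable.

-50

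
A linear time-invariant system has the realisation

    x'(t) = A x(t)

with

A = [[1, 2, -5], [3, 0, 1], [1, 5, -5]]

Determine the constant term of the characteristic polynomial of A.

Expand det(sI - A) for the 3×3 matrix.
p(s) = s^3 + 4s^2 - 11s + 48.
(Check: constant term = det(-A) = (-1)^3 det A = 48; coefficient of s^2 = -tr A = 4.)
The constant term is 48.

48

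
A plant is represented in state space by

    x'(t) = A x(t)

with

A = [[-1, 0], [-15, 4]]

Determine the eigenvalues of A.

-1, 4

det(sI - A) = s^2 - (tr A)s + det A, with tr A = (-1) + 4 = 3 and det A = (-1)·4 - 0·(-15) = -4 - 0 = -4.
So p(s) = det(sI - A) = s^2 - 3s - 4.
Factor s^2 - 3s - 4: two numbers with sum 3 and product -4 are 4 and -1, so s^2 - 3s - 4 = (s - 4)(s + 1).
Hence p(s) = (s - 4) (s + 1), with roots -1, 4.
At least one eigenvalue has non-negative real part, so the system is not asymptotically stable.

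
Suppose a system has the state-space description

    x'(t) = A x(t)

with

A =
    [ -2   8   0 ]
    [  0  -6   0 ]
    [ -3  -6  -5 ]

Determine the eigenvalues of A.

det(sI - A) = s^3 - (tr A)s^2 + (M11 + M22 + M33)s - det A, where Mii is the 2×2 principal minor of A obtained by deleting row i and column i.
tr A = (-2) + (-6) + (-5) = -13; M11 = (-6)·(-5) - 0·(-6) = 30 - 0 = 30; M22 = (-2)·(-5) - 0·(-3) = 10 - 0 = 10; M33 = (-2)·(-6) - 8·0 = 12 - 0 = 12; sum of minors = 52.
det A = (-2)·((-6)·(-5) - 0·(-6)) - 8·(0·(-5) - 0·(-3)) + 0·(0·(-6) - (-6)·(-3)) = (-2)·30 - 8·0 + 0·(-18) = -60.
So p(s) = det(sI - A) = s^3 + 13s^2 + 52s + 60.
Rational-root test: any integer root divides 60. Testing small divisors, s = -2 works: p(-2) = -8 + 52 + (-104) + 60 = 0, so (s + 2) is a factor.
Dividing, p(s) = (s + 2)(s^2 + 11s + 30).
Factor s^2 + 11s + 30: two numbers with sum -11 and product 30 are -5 and -6, so s^2 + 11s + 30 = (s + 5)(s + 6).
Hence p(s) = (s + 2) (s + 5) (s + 6), with roots -6, -5, -2.
All eigenvalues have negative real part, so the system is asymptotically stable.

-6, -5, -2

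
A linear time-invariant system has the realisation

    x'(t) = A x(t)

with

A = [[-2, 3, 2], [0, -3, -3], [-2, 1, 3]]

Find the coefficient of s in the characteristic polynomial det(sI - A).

-2

Expand det(sI - A) for the 3×3 matrix.
p(s) = s^3 + 2s^2 - 2s - 18.
(Check: constant term = det(-A) = (-1)^3 det A = -18; coefficient of s^2 = -tr A = 2.)
The coefficient of s is -2.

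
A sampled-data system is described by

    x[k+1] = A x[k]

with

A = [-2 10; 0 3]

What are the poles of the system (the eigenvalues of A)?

-2, 3

det(zI - A) = z^2 - (tr A)z + det A, with tr A = (-2) + 3 = 1 and det A = (-2)·3 - 10·0 = -6 - 0 = -6.
So p(z) = det(zI - A) = z^2 - z - 6.
Factor z^2 - z - 6: two numbers with sum 1 and product -6 are 3 and -2, so z^2 - z - 6 = (z - 3)(z + 2).
Hence p(z) = (z - 3) (z + 2), with roots -2, 3.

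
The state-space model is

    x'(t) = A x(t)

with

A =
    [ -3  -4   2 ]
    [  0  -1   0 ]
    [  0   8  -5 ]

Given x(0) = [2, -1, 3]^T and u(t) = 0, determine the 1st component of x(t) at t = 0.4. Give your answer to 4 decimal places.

det(sI - A) = s^3 - (tr A)s^2 + (M11 + M22 + M33)s - det A, where Mii is the 2×2 principal minor of A obtained by deleting row i and column i.
tr A = (-3) + (-1) + (-5) = -9; M11 = (-1)·(-5) - 0·8 = 5 - 0 = 5; M22 = (-3)·(-5) - 2·0 = 15 - 0 = 15; M33 = (-3)·(-1) - (-4)·0 = 3 - 0 = 3; sum of minors = 23.
det A = (-3)·((-1)·(-5) - 0·8) - (-4)·(0·(-5) - 0·0) + 2·(0·8 - (-1)·0) = (-3)·5 - (-4)·0 + 2·0 = -15.
So p(s) = det(sI - A) = s^3 + 9s^2 + 23s + 15.
Rational-root test: any integer root divides 15. Testing small divisors, s = -1 works: p(-1) = -1 + 9 + (-23) + 15 = 0, so (s + 1) is a factor.
Dividing, p(s) = (s + 1)(s^2 + 8s + 15).
Factor s^2 + 8s + 15: two numbers with sum -8 and product 15 are -3 and -5, so s^2 + 8s + 15 = (s + 3)(s + 5).
Hence p(s) = (s + 1) (s + 3) (s + 5), with roots -5, -3, -1.
The eigenvalues -5, -3, -1 are distinct and real, so A is diagonalisable and x(t) = e^{At} x(0) = V diag(e^{λ_i t}) V^{-1} x(0), where the columns of V are the eigenvectors.
λ = -5: A - (-5)I = [[2, -4, 2], [0, 4, 0], [0, 8, 0]]. v must be orthogonal to every row; (row 1) × (row 2) = [-8, 0, 8], so take v_1 = [1, 0, -1]^T.
λ = -3: A - (-3)I = [[0, -4, 2], [0, 2, 0], [0, 8, -2]]. v must be orthogonal to every row; (row 1) × (row 2) = [-4, 0, 0], so take v_2 = [-1, 0, 0]^T.
λ = -1: A - (-1)I = [[-2, -4, 2], [0, 0, 0], [0, 8, -4]]. v must be orthogonal to every row; (row 1) × (row 3) = [0, -8, -16], so take v_3 = [0, 1, 2]^T.
V = [v_1 v_2 v_3] = [[1, -1, 0], [0, 0, 1], [-1, 0, 2]] has det V = 1, so V^{-1} = adj(V)/det V = [[0, 2, -1], [-1, 2, -1], [0, 1, 0]].
Modal coordinates z(0) = V^{-1} x(0): 0·2 + 2·(-1) + (-1)·3 = -5; (-1)·2 + 2·(-1) + (-1)·3 = -7; 0·2 + 1·(-1) + 0·3 = -1; so z(0) = [-5, -7, -1]^T.
x_1(t) = Σ_i (v_i)_1 · z_i(0) · e^{λ_i t} (row 1 of V times the modal terms).
x_1(0.4) = 1·(-5)·e^{-5·0.4} + (-1)·(-7)·e^{-3·0.4} + 0·(-1)·e^{-1·0.4} = (-5)·0.135335 + 7·0.301194 + 0·0.670320 = 1.4317.

1.4317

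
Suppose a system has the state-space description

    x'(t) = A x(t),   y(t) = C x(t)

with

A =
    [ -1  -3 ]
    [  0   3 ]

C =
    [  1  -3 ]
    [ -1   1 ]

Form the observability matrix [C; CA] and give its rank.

2

CA = [[-1, -12], [1, 6]]
Observability matrix O = [C; CA] = [[1, -3], [-1, 1], [-1, -12], [1, 6]]
Take the 2×2 submatrix of O formed by rows 1, 2: [[1, -3], [-1, 1]]. Its determinant is 1·1 - (-3)·(-1) = 1 - 3 = -2 ≠ 0.
So rank(O) ≥ 2; since O has 2 columns, rank(O) = 2.
rank(O) = 2 = n, so the pair (A, C) is completely observable.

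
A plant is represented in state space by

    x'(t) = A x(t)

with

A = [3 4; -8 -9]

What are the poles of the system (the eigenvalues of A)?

det(sI - A) = s^2 - (tr A)s + det A, with tr A = 3 + (-9) = -6 and det A = 3·(-9) - 4·(-8) = -27 - (-32) = 5.
So p(s) = det(sI - A) = s^2 + 6s + 5.
Factor s^2 + 6s + 5: two numbers with sum -6 and product 5 are -1 and -5, so s^2 + 6s + 5 = (s + 1)(s + 5).
Hence p(s) = (s + 1) (s + 5), with roots -5, -1.
All eigenvalues have negative real part, so the system is asymptotically stable.

-5, -1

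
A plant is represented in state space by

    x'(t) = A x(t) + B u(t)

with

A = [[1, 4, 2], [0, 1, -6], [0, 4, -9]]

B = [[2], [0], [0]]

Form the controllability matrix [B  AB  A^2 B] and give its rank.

1

AB = [[2], [0], [0]]
A^2B = [[2], [0], [0]]
Controllability matrix C = [B  AB  A^2B] = [[2, 2, 2], [0, 0, 0], [0, 0, 0]]
Every column of C is a scalar multiple of column 1 = [2, 0, 0] (multipliers 1, 1, 1), so the columns span a one-dimensional space.
C ≠ 0, hence rank(C) = 1.
rank(C) = 1 < n = 3, so the pair (A, B) is not completely controllable.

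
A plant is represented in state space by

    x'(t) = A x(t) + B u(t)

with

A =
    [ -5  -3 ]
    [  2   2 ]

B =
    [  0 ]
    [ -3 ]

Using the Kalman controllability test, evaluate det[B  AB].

27

AB = [[9], [-6]]
Controllability matrix C = [B  AB] = [[0, 9], [-3, -6]]
det(C) = 0·(-6) - 9·(-3) = 0 - (-27) = 27
Since det(C) ≠ 0, rank(C) = 2 and the system is completely controllable.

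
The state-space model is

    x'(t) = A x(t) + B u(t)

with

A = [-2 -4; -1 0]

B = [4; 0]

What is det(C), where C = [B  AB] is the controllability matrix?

AB = [[-8], [-4]]
Controllability matrix C = [B  AB] = [[4, -8], [0, -4]]
det(C) = 4·(-4) - (-8)·0 = -16 - 0 = -16
Since det(C) ≠ 0, rank(C) = 2 and the system is completely controllable.

-16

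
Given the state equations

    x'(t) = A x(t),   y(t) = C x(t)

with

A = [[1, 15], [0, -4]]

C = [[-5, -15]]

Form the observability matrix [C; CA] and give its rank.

CA = [[-5, -15]]
Observability matrix O = [C; CA] = [[-5, -15], [-5, -15]]
Every row of O is a scalar multiple of row 1 = [-5, -15] (multipliers 1, 1), so the rows span a one-dimensional space.
O ≠ 0, hence rank(O) = 1.
rank(O) = 1 < n = 2, so the pair (A, C) is not completely observable.

1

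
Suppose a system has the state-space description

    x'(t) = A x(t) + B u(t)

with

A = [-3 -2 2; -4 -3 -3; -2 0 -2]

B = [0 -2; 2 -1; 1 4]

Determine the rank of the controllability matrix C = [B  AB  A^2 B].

3

AB = [[-2, 16], [-9, -1], [-2, -4]]
A^2B = [[20, -54], [41, -49], [8, -24]]
Controllability matrix C = [B  AB  A^2B] = [[0, -2, -2, 16, 20, -54], [2, -1, -9, -1, 41, -49], [1, 4, -2, -4, 8, -24]]
Take the 3×3 submatrix of C formed by columns 1, 2, 3: [[0, -2, -2], [2, -1, -9], [1, 4, -2]]. Its determinant is 0·((-1)·(-2) - (-9)·4) - (-2)·(2·(-2) - (-9)·1) + (-2)·(2·4 - (-1)·1) = 0·38 - (-2)·5 + (-2)·9 = -8 ≠ 0.
So rank(C) ≥ 3; since C has 3 rows, rank(C) = 3.
rank(C) = 3 = n, so the pair (A, B) is completely controllable.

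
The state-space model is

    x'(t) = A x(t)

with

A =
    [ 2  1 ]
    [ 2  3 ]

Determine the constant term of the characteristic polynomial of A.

4

For a 2×2 matrix, det(sI - A) = s^2 - (tr A)s + det A.
tr A = 5, det A = 4.
So p(s) = s^2 - 5s + 4.
The constant term is 4.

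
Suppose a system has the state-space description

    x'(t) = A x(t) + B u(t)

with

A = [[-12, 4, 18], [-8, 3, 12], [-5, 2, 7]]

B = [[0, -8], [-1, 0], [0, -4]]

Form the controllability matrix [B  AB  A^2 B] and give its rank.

AB = [[-4, 24], [-3, 16], [-2, 12]]
A^2B = [[0, -8], [-1, 0], [0, -4]]
Controllability matrix C = [B  AB  A^2B] = [[0, -8, -4, 24, 0, -8], [-1, 0, -3, 16, -1, 0], [0, -4, -2, 12, 0, -4]]
The rows r1, r2, r3 of C are linearly dependent: -r1 + 2·r3 = 0 (check each entry), so rank(C) ≤ 2.
The 2×2 minor from rows 1, 2, columns 1, 2 is 0·0 - (-8)·(-1) = 0 - 8 = -8 ≠ 0, so rank(C) = 2.
rank(C) = 2 < n = 3, so the pair (A, B) is not completely controllable.

2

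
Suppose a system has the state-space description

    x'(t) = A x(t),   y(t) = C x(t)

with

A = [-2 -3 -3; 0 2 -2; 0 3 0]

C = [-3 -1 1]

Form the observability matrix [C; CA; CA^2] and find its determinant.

2529

CA = [[6, 10, 11]]
CA^2 = [[-12, 35, -38]]
Observability matrix O = [C; CA; CA^2] = [[-3, -1, 1], [6, 10, 11], [-12, 35, -38]]
Expanding along the first row, det(O) = (-3)·(10·(-38) - 11·35) - (-1)·(6·(-38) - 11·(-12)) + 1·(6·35 - 10·(-12)) = (-3)·(-765) - (-1)·(-96) + 1·330 = 2529
Since det(O) ≠ 0, rank(O) = 3 and the system is completely observable.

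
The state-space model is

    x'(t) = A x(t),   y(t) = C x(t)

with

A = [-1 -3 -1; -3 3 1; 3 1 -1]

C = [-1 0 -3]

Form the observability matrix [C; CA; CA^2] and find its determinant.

784

CA = [[-8, 0, 4]]
CA^2 = [[20, 28, 4]]
Observability matrix O = [C; CA; CA^2] = [[-1, 0, -3], [-8, 0, 4], [20, 28, 4]]
Expanding along the first row, det(O) = (-1)·(0·4 - 4·28) - 0·((-8)·4 - 4·20) + (-3)·((-8)·28 - 0·20) = (-1)·(-112) - 0·(-112) + (-3)·(-224) = 784
Since det(O) ≠ 0, rank(O) = 3 and the system is completely observable.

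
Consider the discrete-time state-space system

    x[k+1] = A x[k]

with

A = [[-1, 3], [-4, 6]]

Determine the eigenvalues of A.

2, 3

det(zI - A) = z^2 - (tr A)z + det A, with tr A = (-1) + 6 = 5 and det A = (-1)·6 - 3·(-4) = -6 - (-12) = 6.
So p(z) = det(zI - A) = z^2 - 5z + 6.
Factor z^2 - 5z + 6: two numbers with sum 5 and product 6 are 3 and 2, so z^2 - 5z + 6 = (z - 3)(z - 2).
Hence p(z) = (z - 3) (z - 2), with roots 2, 3.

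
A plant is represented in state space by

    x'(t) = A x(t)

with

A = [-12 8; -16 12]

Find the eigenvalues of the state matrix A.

-4, 4

det(sI - A) = s^2 - (tr A)s + det A, with tr A = (-12) + 12 = 0 and det A = (-12)·12 - 8·(-16) = -144 - (-128) = -16.
So p(s) = det(sI - A) = s^2 - 16.
Factor s^2 - 16: two numbers with sum 0 and product -16 are 4 and -4, so s^2 - 16 = (s - 4)(s + 4).
Hence p(s) = (s - 4) (s + 4), with roots -4, 4.
At least one eigenvalue has non-negative real part, so the system is not asymptotically stable.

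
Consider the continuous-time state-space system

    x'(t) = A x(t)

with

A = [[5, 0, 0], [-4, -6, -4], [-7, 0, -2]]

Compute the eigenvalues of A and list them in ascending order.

det(sI - A) = s^3 - (tr A)s^2 + (M11 + M22 + M33)s - det A, where Mii is the 2×2 principal minor of A obtained by deleting row i and column i.
tr A = 5 + (-6) + (-2) = -3; M11 = (-6)·(-2) - (-4)·0 = 12 - 0 = 12; M22 = 5·(-2) - 0·(-7) = -10 - 0 = -10; M33 = 5·(-6) - 0·(-4) = -30 - 0 = -30; sum of minors = -28.
det A = 5·((-6)·(-2) - (-4)·0) - 0·((-4)·(-2) - (-4)·(-7)) + 0·((-4)·0 - (-6)·(-7)) = 5·12 - 0·(-20) + 0·(-42) = 60.
So p(s) = det(sI - A) = s^3 + 3s^2 - 28s - 60.
Rational-root test: any integer root divides -60. Testing small divisors, s = -2 works: p(-2) = -8 + 12 + 56 + (-60) = 0, so (s + 2) is a factor.
Dividing, p(s) = (s + 2)(s^2 + s - 30).
Factor s^2 + s - 30: two numbers with sum -1 and product -30 are 5 and -6, so s^2 + s - 30 = (s - 5)(s + 6).
Hence p(s) = (s - 5) (s + 2) (s + 6), with roots -6, -2, 5.
At least one eigenvalue has non-negative real part, so the system is not asymptotically stable.

-6, -2, 5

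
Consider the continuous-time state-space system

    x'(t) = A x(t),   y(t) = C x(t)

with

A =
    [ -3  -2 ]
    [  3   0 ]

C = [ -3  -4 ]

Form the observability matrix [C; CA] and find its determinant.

-30

CA = [[-3, 6]]
Observability matrix O = [C; CA] = [[-3, -4], [-3, 6]]
det(O) = (-3)·6 - (-4)·(-3) = -18 - 12 = -30
Since det(O) ≠ 0, rank(O) = 2 and the system is completely observable.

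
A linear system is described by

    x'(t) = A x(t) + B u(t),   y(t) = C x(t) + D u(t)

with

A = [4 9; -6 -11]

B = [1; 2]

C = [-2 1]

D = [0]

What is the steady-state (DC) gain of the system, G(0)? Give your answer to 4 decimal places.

-7.2000

G(0) = C(-A)^{-1}B + D = -C A^{-1} B + D.
det A = 10, so A^{-1} = (1/10)·adj(A) = [[-11/10, -9/10], [3/5, 2/5]]
A^{-1} B = [-29/10, 7/5]^T
C A^{-1} B = 36/5
G(0) = D - C A^{-1} B = 0 - (36/5) = -36/5 ≈ -7.2000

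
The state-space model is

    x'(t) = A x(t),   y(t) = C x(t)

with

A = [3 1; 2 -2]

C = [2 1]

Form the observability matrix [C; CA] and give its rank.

CA = [[8, 0]]
Observability matrix O = [C; CA] = [[2, 1], [8, 0]]
det(O) = 2·0 - 1·8 = 0 - 8 = -8 ≠ 0, so rank(O) = 2.
rank(O) = 2 = n, so the pair (A, C) is completely observable.

2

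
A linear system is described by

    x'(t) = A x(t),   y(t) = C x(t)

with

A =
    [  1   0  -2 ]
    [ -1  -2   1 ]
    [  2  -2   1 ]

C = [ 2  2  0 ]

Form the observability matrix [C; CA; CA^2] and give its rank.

CA = [[0, -4, -2]]
CA^2 = [[0, 12, -6]]
Observability matrix O = [C; CA; CA^2] = [[2, 2, 0], [0, -4, -2], [0, 12, -6]]
det(O) = 2·((-4)·(-6) - (-2)·12) - 2·(0·(-6) - (-2)·0) + 0·(0·12 - (-4)·0) = 2·48 - 2·0 + 0·0 = 96 ≠ 0, so rank(O) = 3.
rank(O) = 3 = n, so the pair (A, C) is completely observable.

3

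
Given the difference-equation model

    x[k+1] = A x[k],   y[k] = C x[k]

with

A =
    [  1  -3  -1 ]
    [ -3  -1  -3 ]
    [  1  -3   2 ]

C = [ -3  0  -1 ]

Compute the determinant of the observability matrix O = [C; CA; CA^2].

591

CA = [[-4, 12, 1]]
CA^2 = [[-39, -3, -30]]
Observability matrix O = [C; CA; CA^2] = [[-3, 0, -1], [-4, 12, 1], [-39, -3, -30]]
Expanding along the first row, det(O) = (-3)·(12·(-30) - 1·(-3)) - 0·((-4)·(-30) - 1·(-39)) + (-1)·((-4)·(-3) - 12·(-39)) = (-3)·(-357) - 0·159 + (-1)·480 = 591
Since det(O) ≠ 0, rank(O) = 3 and the system is completely observable.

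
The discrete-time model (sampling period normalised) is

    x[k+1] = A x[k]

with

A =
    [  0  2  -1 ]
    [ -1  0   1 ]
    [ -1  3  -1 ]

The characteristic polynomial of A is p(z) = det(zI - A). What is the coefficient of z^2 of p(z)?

1

Expand det(zI - A) for the 3×3 matrix.
p(z) = z^3 + z^2 - 2z + 1.
(Check: constant term = det(-A) = (-1)^3 det A = 1; coefficient of z^2 = -tr A = 1.)
The coefficient of z^2 is 1.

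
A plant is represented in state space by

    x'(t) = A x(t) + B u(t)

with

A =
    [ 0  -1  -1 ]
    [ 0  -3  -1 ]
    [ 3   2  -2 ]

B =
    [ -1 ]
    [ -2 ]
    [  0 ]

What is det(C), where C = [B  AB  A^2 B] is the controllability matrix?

27

AB = [[2], [6], [-7]]
A^2B = [[1], [-11], [32]]
Controllability matrix C = [B  AB  A^2B] = [[-1, 2, 1], [-2, 6, -11], [0, -7, 32]]
Expanding along the first row, det(C) = (-1)·(6·32 - (-11)·(-7)) - 2·((-2)·32 - (-11)·0) + 1·((-2)·(-7) - 6·0) = (-1)·115 - 2·(-64) + 1·14 = 27
Since det(C) ≠ 0, rank(C) = 3 and the system is completely controllable.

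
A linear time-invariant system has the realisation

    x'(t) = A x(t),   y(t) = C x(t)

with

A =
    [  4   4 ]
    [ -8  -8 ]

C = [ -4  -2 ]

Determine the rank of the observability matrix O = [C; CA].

1

CA = [[0, 0]]
Observability matrix O = [C; CA] = [[-4, -2], [0, 0]]
Every row of O is a scalar multiple of row 1 = [-4, -2] (multipliers 1, 0), so the rows span a one-dimensional space.
O ≠ 0, hence rank(O) = 1.
rank(O) = 1 < n = 2, so the pair (A, C) is not completely observable.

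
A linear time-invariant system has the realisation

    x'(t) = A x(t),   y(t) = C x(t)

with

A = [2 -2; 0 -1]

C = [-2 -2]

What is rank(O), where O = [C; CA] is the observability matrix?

CA = [[-4, 6]]
Observability matrix O = [C; CA] = [[-2, -2], [-4, 6]]
det(O) = (-2)·6 - (-2)·(-4) = -12 - 8 = -20 ≠ 0, so rank(O) = 2.
rank(O) = 2 = n, so the pair (A, C) is completely observable.

2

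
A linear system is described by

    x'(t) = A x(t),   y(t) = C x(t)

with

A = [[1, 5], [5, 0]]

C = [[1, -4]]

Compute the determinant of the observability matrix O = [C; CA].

CA = [[-19, 5]]
Observability matrix O = [C; CA] = [[1, -4], [-19, 5]]
det(O) = 1·5 - (-4)·(-19) = 5 - 76 = -71
Since det(O) ≠ 0, rank(O) = 2 and the system is completely observable.

-71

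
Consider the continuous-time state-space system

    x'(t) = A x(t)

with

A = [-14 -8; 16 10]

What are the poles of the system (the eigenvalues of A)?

det(sI - A) = s^2 - (tr A)s + det A, with tr A = (-14) + 10 = -4 and det A = (-14)·10 - (-8)·16 = -140 - (-128) = -12.
So p(s) = det(sI - A) = s^2 + 4s - 12.
Factor s^2 + 4s - 12: two numbers with sum -4 and product -12 are 2 and -6, so s^2 + 4s - 12 = (s - 2)(s + 6).
Hence p(s) = (s - 2) (s + 6), with roots -6, 2.
At least one eigenvalue has non-negative real part, so the system is not asymptotically stable.

-6, 2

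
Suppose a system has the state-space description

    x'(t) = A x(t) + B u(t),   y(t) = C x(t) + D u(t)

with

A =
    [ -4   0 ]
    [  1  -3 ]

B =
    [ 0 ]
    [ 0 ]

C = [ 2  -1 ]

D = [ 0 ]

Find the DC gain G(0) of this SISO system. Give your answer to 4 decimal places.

0.0000

G(0) = C(-A)^{-1}B + D = -C A^{-1} B + D.
det A = 12, so A^{-1} = (1/12)·adj(A) = [[-1/4, 0], [-1/12, -1/3]]
A^{-1} B = [0, 0]^T
C A^{-1} B = 0
G(0) = D - C A^{-1} B = 0 - (0) = 0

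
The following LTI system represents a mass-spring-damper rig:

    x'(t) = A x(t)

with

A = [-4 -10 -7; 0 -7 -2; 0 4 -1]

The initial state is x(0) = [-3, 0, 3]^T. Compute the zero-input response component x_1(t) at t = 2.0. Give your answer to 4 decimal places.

det(sI - A) = s^3 - (tr A)s^2 + (M11 + M22 + M33)s - det A, where Mii is the 2×2 principal minor of A obtained by deleting row i and column i.
tr A = (-4) + (-7) + (-1) = -12; M11 = (-7)·(-1) - (-2)·4 = 7 - (-8) = 15; M22 = (-4)·(-1) - (-7)·0 = 4 - 0 = 4; M33 = (-4)·(-7) - (-10)·0 = 28 - 0 = 28; sum of minors = 47.
det A = (-4)·((-7)·(-1) - (-2)·4) - (-10)·(0·(-1) - (-2)·0) + (-7)·(0·4 - (-7)·0) = (-4)·15 - (-10)·0 + (-7)·0 = -60.
So p(s) = det(sI - A) = s^3 + 12s^2 + 47s + 60.
Rational-root test: any integer root divides 60. Testing small divisors, s = -3 works: p(-3) = -27 + 108 + (-141) + 60 = 0, so (s + 3) is a factor.
Dividing, p(s) = (s + 3)(s^2 + 9s + 20).
Factor s^2 + 9s + 20: two numbers with sum -9 and product 20 are -4 and -5, so s^2 + 9s + 20 = (s + 4)(s + 5).
Hence p(s) = (s + 3) (s + 4) (s + 5), with roots -5, -4, -3.
The eigenvalues -5, -4, -3 are distinct and real, so A is diagonalisable and x(t) = e^{At} x(0) = V diag(e^{λ_i t}) V^{-1} x(0), where the columns of V are the eigenvectors.
λ = -5: A - (-5)I = [[1, -10, -7], [0, -2, -2], [0, 4, 4]]. v must be orthogonal to every row; (row 1) × (row 2) = [6, 2, -2], so take v_1 = [3, 1, -1]^T.
λ = -4: A - (-4)I = [[0, -10, -7], [0, -3, -2], [0, 4, 3]]. v must be orthogonal to every row; (row 1) × (row 2) = [-1, 0, 0], so take v_2 = [1, 0, 0]^T.
λ = -3: A - (-3)I = [[-1, -10, -7], [0, -4, -2], [0, 4, 2]]. v must be orthogonal to every row; (row 1) × (row 2) = [-8, -2, 4], so take v_3 = [-4, -1, 2]^T.
V = [v_1 v_2 v_3] = [[3, 1, -4], [1, 0, -1], [-1, 0, 2]] has det V = -1, so V^{-1} = adj(V)/det V = [[0, 2, 1], [1, -2, 1], [0, 1, 1]].
Modal coordinates z(0) = V^{-1} x(0): 0·(-3) + 2·0 + 1·3 = 3; 1·(-3) + (-2)·0 + 1·3 = 0; 0·(-3) + 1·0 + 1·3 = 3; so z(0) = [3, 0, 3]^T.
x_1(t) = Σ_i (v_i)_1 · z_i(0) · e^{λ_i t} (row 1 of V times the modal terms).
x_1(2.0) = 3·3·e^{-5·2.0} + 1·0·e^{-4·2.0} + (-4)·3·e^{-3·2.0} = 9·0.000045 + 0·0.000335 + (-12)·0.002479 = -0.0293.

-0.0293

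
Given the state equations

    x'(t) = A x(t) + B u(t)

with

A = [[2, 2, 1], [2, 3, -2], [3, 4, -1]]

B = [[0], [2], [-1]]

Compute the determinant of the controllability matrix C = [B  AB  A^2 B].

AB = [[3], [8], [9]]
A^2B = [[31], [12], [32]]
Controllability matrix C = [B  AB  A^2B] = [[0, 3, 31], [2, 8, 12], [-1, 9, 32]]
Expanding along the first row, det(C) = 0·(8·32 - 12·9) - 3·(2·32 - 12·(-1)) + 31·(2·9 - 8·(-1)) = 0·148 - 3·76 + 31·26 = 578
Since det(C) ≠ 0, rank(C) = 3 and the system is completely controllable.

578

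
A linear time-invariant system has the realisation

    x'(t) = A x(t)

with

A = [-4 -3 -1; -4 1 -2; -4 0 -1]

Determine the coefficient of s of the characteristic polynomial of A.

-17

Expand det(sI - A) for the 3×3 matrix.
p(s) = s^3 + 4s^2 - 17s + 12.
(Check: constant term = det(-A) = (-1)^3 det A = 12; coefficient of s^2 = -tr A = 4.)
The coefficient of s is -17.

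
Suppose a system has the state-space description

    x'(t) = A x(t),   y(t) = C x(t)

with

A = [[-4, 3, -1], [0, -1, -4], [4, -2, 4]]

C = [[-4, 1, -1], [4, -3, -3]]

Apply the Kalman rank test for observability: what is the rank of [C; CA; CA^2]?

3

CA = [[12, -11, -4], [-28, 21, -4]]
CA^2 = [[-64, 55, 16], [96, -97, -72]]
Observability matrix O = [C; CA; CA^2] = [[-4, 1, -1], [4, -3, -3], [12, -11, -4], [-28, 21, -4], [-64, 55, 16], [96, -97, -72]]
Take the 3×3 submatrix of O formed by rows 1, 2, 3: [[-4, 1, -1], [4, -3, -3], [12, -11, -4]]. Its determinant is (-4)·((-3)·(-4) - (-3)·(-11)) - 1·(4·(-4) - (-3)·12) + (-1)·(4·(-11) - (-3)·12) = (-4)·(-21) - 1·20 + (-1)·(-8) = 72 ≠ 0.
So rank(O) ≥ 3; since O has 3 columns, rank(O) = 3.
rank(O) = 3 = n, so the pair (A, C) is completely observable.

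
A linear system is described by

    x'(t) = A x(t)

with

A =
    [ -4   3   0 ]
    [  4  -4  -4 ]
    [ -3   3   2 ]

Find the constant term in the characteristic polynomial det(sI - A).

Expand det(sI - A) for the 3×3 matrix.
p(s) = s^3 + 6s^2 + 4.
(Check: constant term = det(-A) = (-1)^3 det A = 4; coefficient of s^2 = -tr A = 6.)
The constant term is 4.

4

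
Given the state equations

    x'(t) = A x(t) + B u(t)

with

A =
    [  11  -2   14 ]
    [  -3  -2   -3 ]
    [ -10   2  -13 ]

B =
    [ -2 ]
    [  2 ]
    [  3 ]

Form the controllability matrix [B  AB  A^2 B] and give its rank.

2

AB = [[16], [-7], [-15]]
A^2B = [[-20], [11], [21]]
Controllability matrix C = [B  AB  A^2B] = [[-2, 16, -20], [2, -7, 11], [3, -15, 21]]
The rows r1, r2, r3 of C are linearly dependent: r1 - 2·r2 + 2·r3 = 0 (check each entry), so rank(C) ≤ 2.
The 2×2 minor from rows 1, 2, columns 1, 2 is (-2)·(-7) - 16·2 = 14 - 32 = -18 ≠ 0, so rank(C) = 2.
rank(C) = 2 < n = 3, so the pair (A, B) is not completely controllable.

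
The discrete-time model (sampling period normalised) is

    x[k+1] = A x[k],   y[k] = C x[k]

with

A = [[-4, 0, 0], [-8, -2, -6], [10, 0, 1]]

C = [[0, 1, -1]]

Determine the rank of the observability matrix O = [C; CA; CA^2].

CA = [[-18, -2, -7]]
CA^2 = [[18, 4, 5]]
Observability matrix O = [C; CA; CA^2] = [[0, 1, -1], [-18, -2, -7], [18, 4, 5]]
The columns c1, c2, c3 of O are linearly dependent: -c1 + 2·c2 + 2·c3 = 0 (check each entry), so rank(O) ≤ 2.
The 2×2 minor from rows 1, 2, columns 1, 2 is 0·(-2) - 1·(-18) = 0 - (-18) = 18 ≠ 0, so rank(O) = 2.
rank(O) = 2 < n = 3, so the pair (A, C) is not completely observable.

2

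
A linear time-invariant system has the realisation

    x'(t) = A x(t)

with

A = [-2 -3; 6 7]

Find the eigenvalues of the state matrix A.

1, 4

det(sI - A) = s^2 - (tr A)s + det A, with tr A = (-2) + 7 = 5 and det A = (-2)·7 - (-3)·6 = -14 - (-18) = 4.
So p(s) = det(sI - A) = s^2 - 5s + 4.
Factor s^2 - 5s + 4: two numbers with sum 5 and product 4 are 4 and 1, so s^2 - 5s + 4 = (s - 4)(s - 1).
Hence p(s) = (s - 4) (s - 1), with roots 1, 4.
At least one eigenvalue has non-negative real part, so the system is not asymptotically stable.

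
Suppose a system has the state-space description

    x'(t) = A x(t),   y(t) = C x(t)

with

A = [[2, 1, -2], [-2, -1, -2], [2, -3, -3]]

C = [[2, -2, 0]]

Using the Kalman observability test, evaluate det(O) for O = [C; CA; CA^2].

-576

CA = [[8, 4, 0]]
CA^2 = [[8, 4, -24]]
Observability matrix O = [C; CA; CA^2] = [[2, -2, 0], [8, 4, 0], [8, 4, -24]]
Expanding along the first row, det(O) = 2·(4·(-24) - 0·4) - (-2)·(8·(-24) - 0·8) + 0·(8·4 - 4·8) = 2·(-96) - (-2)·(-192) + 0·0 = -576
Since det(O) ≠ 0, rank(O) = 3 and the system is completely observable.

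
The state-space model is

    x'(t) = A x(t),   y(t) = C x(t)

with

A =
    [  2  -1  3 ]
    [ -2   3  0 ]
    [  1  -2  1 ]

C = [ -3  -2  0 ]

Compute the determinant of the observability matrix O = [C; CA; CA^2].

CA = [[-2, -3, -9]]
CA^2 = [[-7, 11, -15]]
Observability matrix O = [C; CA; CA^2] = [[-3, -2, 0], [-2, -3, -9], [-7, 11, -15]]
Expanding along the first row, det(O) = (-3)·((-3)·(-15) - (-9)·11) - (-2)·((-2)·(-15) - (-9)·(-7)) + 0·((-2)·11 - (-3)·(-7)) = (-3)·144 - (-2)·(-33) + 0·(-43) = -498
Since det(O) ≠ 0, rank(O) = 3 and the system is completely observable.

-498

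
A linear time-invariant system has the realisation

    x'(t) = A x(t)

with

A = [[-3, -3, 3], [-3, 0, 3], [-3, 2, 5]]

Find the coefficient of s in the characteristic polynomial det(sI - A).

Expand det(sI - A) for the 3×3 matrix.
p(s) = s^3 - 2s^2 - 21s + 18.
(Check: constant term = det(-A) = (-1)^3 det A = 18; coefficient of s^2 = -tr A = -2.)
The coefficient of s is -21.

-21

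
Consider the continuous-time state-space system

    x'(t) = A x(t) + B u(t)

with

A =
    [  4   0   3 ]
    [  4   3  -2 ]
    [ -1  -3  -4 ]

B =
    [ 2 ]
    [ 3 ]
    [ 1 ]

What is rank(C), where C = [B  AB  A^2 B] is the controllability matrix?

AB = [[11], [15], [-15]]
A^2B = [[-1], [119], [4]]
Controllability matrix C = [B  AB  A^2B] = [[2, 11, -1], [3, 15, 119], [1, -15, 4]]
det(C) = 2·(15·4 - 119·(-15)) - 11·(3·4 - 119·1) + (-1)·(3·(-15) - 15·1) = 2·1845 - 11·(-107) + (-1)·(-60) = 4927 ≠ 0, so rank(C) = 3.
rank(C) = 3 = n, so the pair (A, B) is completely controllable.

3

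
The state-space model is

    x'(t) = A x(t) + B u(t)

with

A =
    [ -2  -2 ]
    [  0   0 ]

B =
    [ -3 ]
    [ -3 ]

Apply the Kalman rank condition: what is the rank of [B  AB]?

2

AB = [[12], [0]]
Controllability matrix C = [B  AB] = [[-3, 12], [-3, 0]]
det(C) = (-3)·0 - 12·(-3) = 0 - (-36) = 36 ≠ 0, so rank(C) = 2.
rank(C) = 2 = n, so the pair (A, B) is completely controllable.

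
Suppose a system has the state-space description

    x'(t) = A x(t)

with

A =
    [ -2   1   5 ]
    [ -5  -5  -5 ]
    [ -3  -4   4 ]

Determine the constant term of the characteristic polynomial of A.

-140

Expand det(sI - A) for the 3×3 matrix.
p(s) = s^3 + 3s^2 - 18s - 140.
(Check: constant term = det(-A) = (-1)^3 det A = -140; coefficient of s^2 = -tr A = 3.)
The constant term is -140.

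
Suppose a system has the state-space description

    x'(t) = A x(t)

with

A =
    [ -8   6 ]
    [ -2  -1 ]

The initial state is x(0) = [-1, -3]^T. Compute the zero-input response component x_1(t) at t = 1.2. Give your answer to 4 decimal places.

-0.0887

det(sI - A) = s^2 - (tr A)s + det A, with tr A = (-8) + (-1) = -9 and det A = (-8)·(-1) - 6·(-2) = 8 - (-12) = 20.
So p(s) = det(sI - A) = s^2 + 9s + 20.
Factor s^2 + 9s + 20: two numbers with sum -9 and product 20 are -4 and -5, so s^2 + 9s + 20 = (s + 4)(s + 5).
Hence p(s) = (s + 4) (s + 5), with roots -5, -4.
The eigenvalues -5, -4 are distinct and real, so A is diagonalisable and x(t) = e^{At} x(0) = V diag(e^{λ_i t}) V^{-1} x(0), where the columns of V are the eigenvectors.
λ = -5: A - (-5)I = [[-3, 6], [-2, 4]]. Row 1 gives (-3)·v1 + 6·v2 = 0, so take v_1 = [2, 1]^T.
λ = -4: A - (-4)I = [[-4, 6], [-2, 3]]. Row 1 gives (-4)·v1 + 6·v2 = 0, so take v_2 = [-3, -2]^T.
V = [v_1 v_2] = [[2, -3], [1, -2]] has det V = -1, so V^{-1} = adj(V)/det V = [[2, -3], [1, -2]].
Modal coordinates z(0) = V^{-1} x(0): 2·(-1) + (-3)·(-3) = 7; 1·(-1) + (-2)·(-3) = 5; so z(0) = [7, 5]^T.
x_1(t) = Σ_i (v_i)_1 · z_i(0) · e^{λ_i t} (row 1 of V times the modal terms).
x_1(1.2) = 2·7·e^{-5·1.2} + (-3)·5·e^{-4·1.2} = 14·0.002479 + (-15)·0.008230 = -0.0887.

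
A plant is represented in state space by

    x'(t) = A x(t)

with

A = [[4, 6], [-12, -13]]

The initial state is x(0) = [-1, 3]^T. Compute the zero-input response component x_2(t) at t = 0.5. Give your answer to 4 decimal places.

-0.3927

det(sI - A) = s^2 - (tr A)s + det A, with tr A = 4 + (-13) = -9 and det A = 4·(-13) - 6·(-12) = -52 - (-72) = 20.
So p(s) = det(sI - A) = s^2 + 9s + 20.
Factor s^2 + 9s + 20: two numbers with sum -9 and product 20 are -4 and -5, so s^2 + 9s + 20 = (s + 4)(s + 5).
Hence p(s) = (s + 4) (s + 5), with roots -5, -4.
The eigenvalues -5, -4 are distinct and real, so A is diagonalisable and x(t) = e^{At} x(0) = V diag(e^{λ_i t}) V^{-1} x(0), where the columns of V are the eigenvectors.
λ = -5: A - (-5)I = [[9, 6], [-12, -8]]. Row 1 gives 9·v1 + 6·v2 = 0, so take v_1 = [-2, 3]^T.
λ = -4: A - (-4)I = [[8, 6], [-12, -9]]. Row 1 gives 8·v1 + 6·v2 = 0, so take v_2 = [3, -4]^T.
V = [v_1 v_2] = [[-2, 3], [3, -4]] has det V = -1, so V^{-1} = adj(V)/det V = [[4, 3], [3, 2]].
Modal coordinates z(0) = V^{-1} x(0): 4·(-1) + 3·3 = 5; 3·(-1) + 2·3 = 3; so z(0) = [5, 3]^T.
x_2(t) = Σ_i (v_i)_2 · z_i(0) · e^{λ_i t} (row 2 of V times the modal terms).
x_2(0.5) = 3·5·e^{-5·0.5} + (-4)·3·e^{-4·0.5} = 15·0.082085 + (-12)·0.135335 = -0.3927.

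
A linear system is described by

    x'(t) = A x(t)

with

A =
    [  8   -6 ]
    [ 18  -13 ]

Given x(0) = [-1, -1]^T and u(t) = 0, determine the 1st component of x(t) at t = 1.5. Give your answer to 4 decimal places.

det(sI - A) = s^2 - (tr A)s + det A, with tr A = 8 + (-13) = -5 and det A = 8·(-13) - (-6)·18 = -104 - (-108) = 4.
So p(s) = det(sI - A) = s^2 + 5s + 4.
Factor s^2 + 5s + 4: two numbers with sum -5 and product 4 are -1 and -4, so s^2 + 5s + 4 = (s + 1)(s + 4).
Hence p(s) = (s + 1) (s + 4), with roots -4, -1.
The eigenvalues -4, -1 are distinct and real, so A is diagonalisable and x(t) = e^{At} x(0) = V diag(e^{λ_i t}) V^{-1} x(0), where the columns of V are the eigenvectors.
λ = -4: A - (-4)I = [[12, -6], [18, -9]]. Row 1 gives 12·v1 + (-6)·v2 = 0, so take v_1 = [1, 2]^T.
λ = -1: A - (-1)I = [[9, -6], [18, -12]]. Row 1 gives 9·v1 + (-6)·v2 = 0, so take v_2 = [-2, -3]^T.
V = [v_1 v_2] = [[1, -2], [2, -3]] has det V = 1, so V^{-1} = adj(V)/det V = [[-3, 2], [-2, 1]].
Modal coordinates z(0) = V^{-1} x(0): (-3)·(-1) + 2·(-1) = 1; (-2)·(-1) + 1·(-1) = 1; so z(0) = [1, 1]^T.
x_1(t) = Σ_i (v_i)_1 · z_i(0) · e^{λ_i t} (row 1 of V times the modal terms).
x_1(1.5) = 1·1·e^{-4·1.5} + (-2)·1·e^{-1·1.5} = 1·0.002479 + (-2)·0.223130 = -0.4438.

-0.4438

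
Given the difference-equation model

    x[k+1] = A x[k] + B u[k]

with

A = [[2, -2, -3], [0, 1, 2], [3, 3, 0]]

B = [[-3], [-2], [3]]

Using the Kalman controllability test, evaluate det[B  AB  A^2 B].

AB = [[-11], [4], [-15]]
A^2B = [[15], [-26], [-21]]
Controllability matrix C = [B  AB  A^2B] = [[-3, -11, 15], [-2, 4, -26], [3, -15, -21]]
Expanding along the first row, det(C) = (-3)·(4·(-21) - (-26)·(-15)) - (-11)·((-2)·(-21) - (-26)·3) + 15·((-2)·(-15) - 4·3) = (-3)·(-474) - (-11)·120 + 15·18 = 3012
Since det(C) ≠ 0, rank(C) = 3 and the system is completely controllable.

3012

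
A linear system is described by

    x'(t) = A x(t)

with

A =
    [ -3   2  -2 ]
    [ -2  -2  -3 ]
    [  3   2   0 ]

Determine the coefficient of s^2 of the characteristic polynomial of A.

Expand det(sI - A) for the 3×3 matrix.
p(s) = s^3 + 5s^2 + 22s + 40.
(Check: constant term = det(-A) = (-1)^3 det A = 40; coefficient of s^2 = -tr A = 5.)
The coefficient of s^2 is 5.

5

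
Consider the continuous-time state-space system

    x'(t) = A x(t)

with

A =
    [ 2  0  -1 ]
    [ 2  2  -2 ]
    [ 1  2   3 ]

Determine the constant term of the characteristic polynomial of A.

Expand det(sI - A) for the 3×3 matrix.
p(s) = s^3 - 7s^2 + 21s - 18.
(Check: constant term = det(-A) = (-1)^3 det A = -18; coefficient of s^2 = -tr A = -7.)
The constant term is -18.

-18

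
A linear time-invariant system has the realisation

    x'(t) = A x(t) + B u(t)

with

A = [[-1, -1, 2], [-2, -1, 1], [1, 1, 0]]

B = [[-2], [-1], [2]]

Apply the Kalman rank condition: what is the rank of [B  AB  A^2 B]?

AB = [[7], [7], [-3]]
A^2B = [[-20], [-24], [14]]
Controllability matrix C = [B  AB  A^2B] = [[-2, 7, -20], [-1, 7, -24], [2, -3, 14]]
det(C) = (-2)·(7·14 - (-24)·(-3)) - 7·((-1)·14 - (-24)·2) + (-20)·((-1)·(-3) - 7·2) = (-2)·26 - 7·34 + (-20)·(-11) = -70 ≠ 0, so rank(C) = 3.
rank(C) = 3 = n, so the pair (A, B) is completely controllable.

3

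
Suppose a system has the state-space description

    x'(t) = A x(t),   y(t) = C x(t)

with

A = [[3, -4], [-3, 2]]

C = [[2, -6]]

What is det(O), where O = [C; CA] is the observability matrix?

CA = [[24, -20]]
Observability matrix O = [C; CA] = [[2, -6], [24, -20]]
det(O) = 2·(-20) - (-6)·24 = -40 - (-144) = 104
Since det(O) ≠ 0, rank(O) = 2 and the system is completely observable.

104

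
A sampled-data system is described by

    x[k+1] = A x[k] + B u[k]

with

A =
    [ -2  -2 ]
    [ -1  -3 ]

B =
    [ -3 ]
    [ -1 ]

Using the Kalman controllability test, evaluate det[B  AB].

-10

AB = [[8], [6]]
Controllability matrix C = [B  AB] = [[-3, 8], [-1, 6]]
det(C) = (-3)·6 - 8·(-1) = -18 - (-8) = -10
Since det(C) ≠ 0, rank(C) = 2 and the system is completely controllable.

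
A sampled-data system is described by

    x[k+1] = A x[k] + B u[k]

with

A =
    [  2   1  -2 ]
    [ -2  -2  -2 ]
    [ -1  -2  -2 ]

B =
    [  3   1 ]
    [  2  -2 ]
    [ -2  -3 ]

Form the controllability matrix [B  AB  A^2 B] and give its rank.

AB = [[12, 6], [-6, 8], [-3, 9]]
A^2B = [[24, 2], [-6, -46], [6, -40]]
Controllability matrix C = [B  AB  A^2B] = [[3, 1, 12, 6, 24, 2], [2, -2, -6, 8, -6, -46], [-2, -3, -3, 9, 6, -40]]
Take the 3×3 submatrix of C formed by columns 1, 2, 3: [[3, 1, 12], [2, -2, -6], [-2, -3, -3]]. Its determinant is 3·((-2)·(-3) - (-6)·(-3)) - 1·(2·(-3) - (-6)·(-2)) + 12·(2·(-3) - (-2)·(-2)) = 3·(-12) - 1·(-18) + 12·(-10) = -138 ≠ 0.
So rank(C) ≥ 3; since C has 3 rows, rank(C) = 3.
rank(C) = 3 = n, so the pair (A, B) is completely controllable.

3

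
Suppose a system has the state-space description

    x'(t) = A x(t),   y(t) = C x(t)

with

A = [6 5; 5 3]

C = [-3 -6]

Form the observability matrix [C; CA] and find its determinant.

CA = [[-48, -33]]
Observability matrix O = [C; CA] = [[-3, -6], [-48, -33]]
det(O) = (-3)·(-33) - (-6)·(-48) = 99 - 288 = -189
Since det(O) ≠ 0, rank(O) = 2 and the system is completely observable.

-189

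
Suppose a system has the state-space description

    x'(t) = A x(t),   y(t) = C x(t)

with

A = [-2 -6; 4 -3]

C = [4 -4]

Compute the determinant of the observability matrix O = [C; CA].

CA = [[-24, -12]]
Observability matrix O = [C; CA] = [[4, -4], [-24, -12]]
det(O) = 4·(-12) - (-4)·(-24) = -48 - 96 = -144
Since det(O) ≠ 0, rank(O) = 2 and the system is completely observable.

-144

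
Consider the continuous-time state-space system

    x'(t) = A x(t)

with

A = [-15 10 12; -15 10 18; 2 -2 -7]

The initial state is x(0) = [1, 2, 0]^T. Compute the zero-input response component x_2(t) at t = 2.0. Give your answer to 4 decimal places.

det(sI - A) = s^3 - (tr A)s^2 + (M11 + M22 + M33)s - det A, where Mii is the 2×2 principal minor of A obtained by deleting row i and column i.
tr A = (-15) + 10 + (-7) = -12; M11 = 10·(-7) - 18·(-2) = -70 - (-36) = -34; M22 = (-15)·(-7) - 12·2 = 105 - 24 = 81; M33 = (-15)·10 - 10·(-15) = -150 - (-150) = 0; sum of minors = 47.
det A = (-15)·(10·(-7) - 18·(-2)) - 10·((-15)·(-7) - 18·2) + 12·((-15)·(-2) - 10·2) = (-15)·(-34) - 10·69 + 12·10 = -60.
So p(s) = det(sI - A) = s^3 + 12s^2 + 47s + 60.
Rational-root test: any integer root divides 60. Testing small divisors, s = -3 works: p(-3) = -27 + 108 + (-141) + 60 = 0, so (s + 3) is a factor.
Dividing, p(s) = (s + 3)(s^2 + 9s + 20).
Factor s^2 + 9s + 20: two numbers with sum -9 and product 20 are -4 and -5, so s^2 + 9s + 20 = (s + 4)(s + 5).
Hence p(s) = (s + 3) (s + 4) (s + 5), with roots -5, -4, -3.
The eigenvalues -5, -4, -3 are distinct and real, so A is diagonalisable and x(t) = e^{At} x(0) = V diag(e^{λ_i t}) V^{-1} x(0), where the columns of V are the eigenvectors.
λ = -5: A - (-5)I = [[-10, 10, 12], [-15, 15, 18], [2, -2, -2]]. v must be orthogonal to every row; (row 1) × (row 3) = [4, 4, 0], so take v_1 = [-1, -1, 0]^T.
λ = -4: A - (-4)I = [[-11, 10, 12], [-15, 14, 18], [2, -2, -3]]. v must be orthogonal to every row; (row 1) × (row 2) = [12, 18, -4], so take v_2 = [6, 9, -2]^T.
λ = -3: A - (-3)I = [[-12, 10, 12], [-15, 13, 18], [2, -2, -4]]. v must be orthogonal to every row; (row 1) × (row 2) = [24, 36, -6], so take v_3 = [-4, -6, 1]^T.
V = [v_1 v_2 v_3] = [[-1, 6, -4], [-1, 9, -6], [0, -2, 1]] has det V = 1, so V^{-1} = adj(V)/det V = [[-3, 2, 0], [1, -1, -2], [2, -2, -3]].
Modal coordinates z(0) = V^{-1} x(0): (-3)·1 + 2·2 + 0·0 = 1; 1·1 + (-1)·2 + (-2)·0 = -1; 2·1 + (-2)·2 + (-3)·0 = -2; so z(0) = [1, -1, -2]^T.
x_2(t) = Σ_i (v_i)_2 · z_i(0) · e^{λ_i t} (row 2 of V times the modal terms).
x_2(2.0) = (-1)·1·e^{-5·2.0} + 9·(-1)·e^{-4·2.0} + (-6)·(-2)·e^{-3·2.0} = (-1)·0.000045 + (-9)·0.000335 + 12·0.002479 = 0.0267.

0.0267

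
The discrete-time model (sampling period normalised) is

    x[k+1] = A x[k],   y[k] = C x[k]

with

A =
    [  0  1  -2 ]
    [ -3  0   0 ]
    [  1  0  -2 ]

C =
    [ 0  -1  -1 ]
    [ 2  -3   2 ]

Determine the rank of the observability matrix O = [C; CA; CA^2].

3

CA = [[2, 0, 2], [11, 2, -8]]
CA^2 = [[2, 2, -8], [-14, 11, -6]]
Observability matrix O = [C; CA; CA^2] = [[0, -1, -1], [2, -3, 2], [2, 0, 2], [11, 2, -8], [2, 2, -8], [-14, 11, -6]]
Take the 3×3 submatrix of O formed by rows 1, 2, 3: [[0, -1, -1], [2, -3, 2], [2, 0, 2]]. Its determinant is 0·((-3)·2 - 2·0) - (-1)·(2·2 - 2·2) + (-1)·(2·0 - (-3)·2) = 0·(-6) - (-1)·0 + (-1)·6 = -6 ≠ 0.
So rank(O) ≥ 3; since O has 3 columns, rank(O) = 3.
rank(O) = 3 = n, so the pair (A, C) is completely observable.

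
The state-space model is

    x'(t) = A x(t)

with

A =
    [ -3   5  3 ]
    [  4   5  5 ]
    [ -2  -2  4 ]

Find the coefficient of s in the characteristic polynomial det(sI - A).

Expand det(sI - A) for the 3×3 matrix.
p(s) = s^3 - 6s^2 - 11s + 214.
(Check: constant term = det(-A) = (-1)^3 det A = 214; coefficient of s^2 = -tr A = -6.)
The coefficient of s is -11.

-11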